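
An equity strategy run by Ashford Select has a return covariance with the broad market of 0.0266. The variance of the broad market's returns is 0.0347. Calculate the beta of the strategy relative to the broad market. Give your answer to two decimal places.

0.77

β = Cov(Rp, Rm) / Var(Rm) = 0.0266 / 0.0347 = 0.7666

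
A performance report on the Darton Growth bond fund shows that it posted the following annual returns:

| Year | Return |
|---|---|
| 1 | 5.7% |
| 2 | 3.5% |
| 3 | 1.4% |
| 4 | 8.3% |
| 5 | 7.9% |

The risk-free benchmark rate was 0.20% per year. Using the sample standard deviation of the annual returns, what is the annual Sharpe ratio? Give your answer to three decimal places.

1.761

r̄ = (5.7 + 3.5 + 1.4 + 8.3 + 7.9) / 5 = 5.3600%
Sample std dev = √[34.3520 / 4] = 2.9305%
Sharpe = (r̄ − rf) / σ = (5.3600 − 0.2) / 2.9305 = 5.1600 / 2.9305 = 1.7608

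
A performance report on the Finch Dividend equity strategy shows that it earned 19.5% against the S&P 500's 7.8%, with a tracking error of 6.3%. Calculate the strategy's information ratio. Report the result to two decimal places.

IR = (Rp − Rb) / TE = (19.5% − 7.8%) / 6.3% = 11.70% / 6.3% = 1.8571

1.86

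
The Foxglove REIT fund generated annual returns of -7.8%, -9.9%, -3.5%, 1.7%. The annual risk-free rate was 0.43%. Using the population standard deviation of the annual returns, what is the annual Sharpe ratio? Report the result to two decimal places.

-1.19

r̄ = (-7.8 − 9.9 − 3.5 + 1.7) / 4 = -4.8750%
Population σ = √[Σ(r − r̄)² / 4] = √[78.9275 / 4] = √19.7319 = 4.4421%
Sharpe = (r̄ − rf) / σ = (-4.8750 − 0.43) / 4.4421 = -5.3050 / 4.4421 = -1.1943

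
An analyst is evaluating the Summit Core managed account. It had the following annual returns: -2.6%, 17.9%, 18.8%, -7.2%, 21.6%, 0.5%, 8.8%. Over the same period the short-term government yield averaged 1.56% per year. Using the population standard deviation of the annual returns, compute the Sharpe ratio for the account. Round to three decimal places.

0.627

μ = (-2.6 + 17.9 + 18.8 − 7.2 + 21.6 + 0.5 + 8.8) / 7 = 8.2571%
Σ(r − μ)² = 799.4371; population σ = √(799.4371/7) = 10.6867%
Sharpe = (μ − rf) / σ = (8.2571 − 1.56) / 10.6867 = 6.6971 / 10.6867 = 0.6267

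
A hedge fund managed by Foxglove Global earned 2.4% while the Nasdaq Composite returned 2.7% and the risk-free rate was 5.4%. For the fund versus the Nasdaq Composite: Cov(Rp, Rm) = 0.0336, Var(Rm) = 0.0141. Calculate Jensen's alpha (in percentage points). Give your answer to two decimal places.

β = Cov / Var = 0.0336 / 0.0141 = 2.3830
E[R] = Rf + β(Rm − Rf) = 5.4% + 2.3830 × (2.7% − 5.4%) = -1.0341%
α = Rp − E[R] = 2.4% − -1.0341% = 3.4341

3.43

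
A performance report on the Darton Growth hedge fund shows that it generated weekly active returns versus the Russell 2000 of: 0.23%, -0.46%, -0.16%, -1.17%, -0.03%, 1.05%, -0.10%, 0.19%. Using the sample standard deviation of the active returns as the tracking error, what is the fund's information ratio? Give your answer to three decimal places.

-0.089

μ = (0.23 − 0.46 − 0.16 − 1.17 − 0.03 + 1.05 − 0.1 + 0.19) / 8 = -0.0563%
Sample σ = √[Σ(r − μ)² / 7] = √[2.7832 / 7] = √0.3976 = 0.6306%
IR = μ / tracking error = -0.0563 / 0.6306 = -0.0893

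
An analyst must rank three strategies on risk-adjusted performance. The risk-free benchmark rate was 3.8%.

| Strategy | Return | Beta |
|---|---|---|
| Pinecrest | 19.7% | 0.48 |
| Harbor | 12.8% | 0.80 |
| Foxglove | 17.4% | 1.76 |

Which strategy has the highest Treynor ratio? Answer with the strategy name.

Pinecrest: Treynor = (19.7% − 3.8%) / 0.48 = 33.125
Harbor: Treynor = (12.8% − 3.8%) / 0.80 = 11.250
Foxglove: Treynor = (17.4% − 3.8%) / 1.76 = 7.727
Highest: Pinecrest (33.125).

Pinecrest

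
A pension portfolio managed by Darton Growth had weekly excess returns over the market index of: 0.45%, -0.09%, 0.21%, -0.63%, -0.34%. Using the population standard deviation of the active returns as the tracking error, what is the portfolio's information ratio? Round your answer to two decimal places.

r̄ = (0.45 − 0.09 + 0.21 − 0.63 − 0.34) / 5 = -0.0800%
Population std dev = √[0.7352 / 5] = 0.3835%
IR = r̄ / tracking error = -0.0800 / 0.3835 = -0.2086

-0.21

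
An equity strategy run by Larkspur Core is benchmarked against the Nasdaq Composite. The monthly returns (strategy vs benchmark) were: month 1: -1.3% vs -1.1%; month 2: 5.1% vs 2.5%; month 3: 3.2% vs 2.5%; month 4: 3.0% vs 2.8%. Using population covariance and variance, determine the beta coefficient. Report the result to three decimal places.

1.339

r̄p = 2.5000%,  r̄m = 1.6750%
Cov = Σ(rp − r̄p)(rm − r̄m) / 4 = 3.4575
Var(rm) = Σ(rm − r̄m)² / 4 = 2.5819
β = Cov / Var = 3.4575 / 2.5819 = 1.3391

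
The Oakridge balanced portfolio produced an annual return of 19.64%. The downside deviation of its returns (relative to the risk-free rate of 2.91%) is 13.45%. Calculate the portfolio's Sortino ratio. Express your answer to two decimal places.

1.24

Sortino = (Rp − Rf) / σd = (19.64% − 2.91%) / 13.45% = 16.73% / 13.45% = 1.2439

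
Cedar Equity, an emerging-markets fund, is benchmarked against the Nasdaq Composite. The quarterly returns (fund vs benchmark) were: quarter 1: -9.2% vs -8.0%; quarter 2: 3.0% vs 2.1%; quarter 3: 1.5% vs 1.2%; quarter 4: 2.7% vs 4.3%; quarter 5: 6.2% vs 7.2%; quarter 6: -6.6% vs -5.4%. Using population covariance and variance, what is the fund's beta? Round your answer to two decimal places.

r̄p = -0.4000%,  r̄m = 0.2333%
Cov = Σ(rp − r̄p)(rm − r̄m) / 6 = 29.0250
Var(rm) = Σ(rm − r̄m)² / 6 = 28.1689
β = Cov / Var = 29.0250 / 28.1689 = 1.0304

1.03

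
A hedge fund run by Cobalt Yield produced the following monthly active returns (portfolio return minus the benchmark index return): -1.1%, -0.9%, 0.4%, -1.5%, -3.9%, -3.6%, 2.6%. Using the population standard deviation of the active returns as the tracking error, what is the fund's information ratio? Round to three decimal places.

-0.550

Mean return μ = -8.00 / 7 = -1.1429%
Population std dev = √[30.2171 / 7] = 2.0777%
IR = μ / tracking error = -1.1429 / 2.0777 = -0.5501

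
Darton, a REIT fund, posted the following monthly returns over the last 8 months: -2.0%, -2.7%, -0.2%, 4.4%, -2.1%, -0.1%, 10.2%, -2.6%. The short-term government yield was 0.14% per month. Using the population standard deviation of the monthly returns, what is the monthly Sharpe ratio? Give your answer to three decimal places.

Mean return μ = 4.90 / 8 = 0.6125%
Σ(r − μ)² = 142.9088; population σ = √(142.9088/8) = 4.2265%
Sharpe = (μ − rf) / σ = (0.6125 − 0.14) / 4.2265 = 0.4725 / 4.2265 = 0.1118

0.112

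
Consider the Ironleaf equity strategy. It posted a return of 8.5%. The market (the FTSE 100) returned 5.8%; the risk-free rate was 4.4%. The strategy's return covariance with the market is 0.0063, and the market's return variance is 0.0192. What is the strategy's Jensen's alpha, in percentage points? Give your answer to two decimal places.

3.64

β = Cov / Var = 0.0063 / 0.0192 = 0.3281
E[R] = Rf + β(Rm − Rf) = 4.4% + 0.3281 × (5.8% − 4.4%) = 4.8593%
α = Rp − E[R] = 8.5% − 4.8593% = 3.6407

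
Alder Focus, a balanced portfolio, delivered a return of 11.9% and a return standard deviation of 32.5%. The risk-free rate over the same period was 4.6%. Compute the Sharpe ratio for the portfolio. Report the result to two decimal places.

Sharpe = (Rp − Rf) / σp = (11.9% − 4.6%) / 32.5% = 7.30% / 32.5% = 0.2246

0.22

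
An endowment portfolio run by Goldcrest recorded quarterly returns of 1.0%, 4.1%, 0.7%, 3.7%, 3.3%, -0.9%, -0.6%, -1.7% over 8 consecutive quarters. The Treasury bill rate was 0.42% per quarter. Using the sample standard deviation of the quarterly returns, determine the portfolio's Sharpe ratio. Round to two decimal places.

r̄ = (1 + 4.1 + 0.7 + 3.7 + 3.3 − 0.9 − 0.6 − 1.7) / 8 = 1.2000%
Sample σ = √[Σ(r − r̄)² / 7] = √[35.4200 / 7] = √5.0600 = 2.2494%
Sharpe = (r̄ − rf) / σ = (1.2000 − 0.42) / 2.2494 = 0.7800 / 2.2494 = 0.3468

0.35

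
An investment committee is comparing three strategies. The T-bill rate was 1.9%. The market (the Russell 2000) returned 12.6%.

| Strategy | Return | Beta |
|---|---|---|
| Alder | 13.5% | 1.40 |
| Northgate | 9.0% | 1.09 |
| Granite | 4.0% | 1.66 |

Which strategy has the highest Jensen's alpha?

Alder

Alder: α = 13.5% − [1.9% + 1.40 × (12.6% − 1.9%)] = -3.380
Northgate: α = 9.0% − [1.9% + 1.09 × (12.6% − 1.9%)] = -4.563
Granite: α = 4.0% − [1.9% + 1.66 × (12.6% − 1.9%)] = -15.662
Highest: Alder (-3.380).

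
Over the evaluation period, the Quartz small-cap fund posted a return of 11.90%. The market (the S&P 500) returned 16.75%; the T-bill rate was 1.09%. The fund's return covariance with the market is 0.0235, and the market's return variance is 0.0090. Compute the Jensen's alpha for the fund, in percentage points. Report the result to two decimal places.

β = Cov / Var = 0.0235 / 0.0090 = 2.6111
E[R] = Rf + β(Rm − Rf) = 1.09% + 2.6111 × (16.75% − 1.09%) = 41.9798%
α = Rp − E[R] = 11.90% − 41.9798% = -30.0798

-30.08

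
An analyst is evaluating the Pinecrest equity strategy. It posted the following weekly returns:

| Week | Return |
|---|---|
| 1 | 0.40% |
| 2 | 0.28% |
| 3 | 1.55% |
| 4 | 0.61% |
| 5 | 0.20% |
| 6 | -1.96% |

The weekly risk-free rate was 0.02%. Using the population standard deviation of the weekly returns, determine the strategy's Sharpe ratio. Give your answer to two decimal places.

r̄ = (0.4 + 0.28 + 1.55 + 0.61 + 0.2 − 1.96) / 6 = 1.080 / 6 = 0.1800%
Population σ = √[Σ(r − r̄)² / 6] = √[6.7002 / 6] = √1.1167 = 1.0567%
Sharpe = (r̄ − rf) / σ = (0.1800 − 0.02) / 1.0567 = 0.1600 / 1.0567 = 0.1514

0.15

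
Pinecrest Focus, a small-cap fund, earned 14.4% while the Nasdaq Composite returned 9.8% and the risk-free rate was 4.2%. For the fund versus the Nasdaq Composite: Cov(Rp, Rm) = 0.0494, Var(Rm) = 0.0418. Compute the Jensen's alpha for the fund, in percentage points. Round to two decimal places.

β = Cov / Var = 0.0494 / 0.0418 = 1.1818
E[R] = Rf + β(Rm − Rf) = 4.2% + 1.1818 × (9.8% − 4.2%) = 10.8181%
α = Rp − E[R] = 14.4% − 10.8181% = 3.5819

3.58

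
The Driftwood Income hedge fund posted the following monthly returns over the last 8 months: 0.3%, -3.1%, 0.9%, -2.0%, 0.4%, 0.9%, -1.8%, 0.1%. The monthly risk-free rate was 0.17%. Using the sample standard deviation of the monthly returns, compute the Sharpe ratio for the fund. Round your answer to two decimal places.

-0.46

r̄ = (0.3 − 3.1 + 0.9 − 2 + 0.4 + 0.9 − 1.8 + 0.1) / 8 = -0.5375%
Σ(r − r̄)² = 16.4188; sample σ = √(16.4188/7) = 1.5315%
Sharpe = (r̄ − rf) / σ = (-0.5375 − 0.17) / 1.5315 = -0.7075 / 1.5315 = -0.4620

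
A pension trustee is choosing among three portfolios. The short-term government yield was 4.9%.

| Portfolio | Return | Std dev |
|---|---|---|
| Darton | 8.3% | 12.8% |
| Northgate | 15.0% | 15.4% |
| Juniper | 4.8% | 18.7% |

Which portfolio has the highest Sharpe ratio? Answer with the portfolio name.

Northgate

Darton: Sharpe ratio = (8.3% − 4.9%) / 12.8% = 0.266
Northgate: Sharpe ratio = (15.0% − 4.9%) / 15.4% = 0.656
Juniper: Sharpe ratio = (4.8% − 4.9%) / 18.7% = -0.005
Highest: Northgate (0.656).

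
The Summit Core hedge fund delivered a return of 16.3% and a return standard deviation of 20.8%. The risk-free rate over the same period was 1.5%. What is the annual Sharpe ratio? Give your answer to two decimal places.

0.71

Sharpe = (Rp − Rf) / σp = (16.3% − 1.5%) / 20.8% = 14.80% / 20.8% = 0.7115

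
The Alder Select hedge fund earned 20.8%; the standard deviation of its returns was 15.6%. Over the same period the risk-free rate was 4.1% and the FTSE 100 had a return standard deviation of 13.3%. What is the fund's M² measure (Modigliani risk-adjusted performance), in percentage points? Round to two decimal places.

18.34

Sharpe = (Rp − Rf) / σp = (20.8% − 4.1%) / 15.6% = 1.0705
M² = Rf + Sharpe × σm = 4.1% + 1.0705 × 13.3% = 18.3377%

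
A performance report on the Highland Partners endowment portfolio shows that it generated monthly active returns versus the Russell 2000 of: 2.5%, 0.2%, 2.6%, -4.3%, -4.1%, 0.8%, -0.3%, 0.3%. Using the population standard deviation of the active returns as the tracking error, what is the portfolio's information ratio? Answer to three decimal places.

μ = (2.5 + 0.2 + 2.6 − 4.3 − 4.1 + 0.8 − 0.3 + 0.3) / 8 = -2.30 / 8 = -0.2875%
Population std dev = √[48.5088 / 8] = 2.4624%
IR = μ / tracking error = -0.2875 / 2.4624 = -0.1168

-0.117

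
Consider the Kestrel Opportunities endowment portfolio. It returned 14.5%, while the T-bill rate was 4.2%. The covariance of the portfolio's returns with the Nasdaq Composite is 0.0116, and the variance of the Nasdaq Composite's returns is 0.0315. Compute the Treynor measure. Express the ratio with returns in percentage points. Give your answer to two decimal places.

27.97

β = Cov / Var = 0.0116 / 0.0315 = 0.3683
Treynor = (Rp − Rf) / β = (14.5% − 4.2%) / 0.3683 = 10.30 / 0.3683 = 27.9663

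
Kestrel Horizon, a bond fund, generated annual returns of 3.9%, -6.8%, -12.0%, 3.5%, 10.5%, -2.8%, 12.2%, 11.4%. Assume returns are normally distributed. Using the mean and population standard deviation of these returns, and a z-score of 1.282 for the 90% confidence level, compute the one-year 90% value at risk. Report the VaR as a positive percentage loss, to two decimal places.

8.29

μ = (3.9 − 6.8 − 12 + 3.5 + 10.5 − 2.8 + 12.2 + 11.4) / 8 = 19.90 / 8 = 2.4875%
Population σ = √[Σ(r − μ)² / 8] = √[565.0888 / 8] = √70.6361 = 8.4045%
VaR = −(μ − z·σ) = −(2.4875 − 1.282 × 8.4045) = −(-8.2871) = 8.2871%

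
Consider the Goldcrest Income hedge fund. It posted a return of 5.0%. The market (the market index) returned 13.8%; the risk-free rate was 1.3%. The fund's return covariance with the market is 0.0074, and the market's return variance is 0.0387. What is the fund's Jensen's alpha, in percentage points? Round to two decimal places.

β = Cov / Var = 0.0074 / 0.0387 = 0.1912
E[R] = Rf + β(Rm − Rf) = 1.3% + 0.1912 × (13.8% − 1.3%) = 3.6900%
α = Rp − E[R] = 5.0% − 3.6900% = 1.3100

1.31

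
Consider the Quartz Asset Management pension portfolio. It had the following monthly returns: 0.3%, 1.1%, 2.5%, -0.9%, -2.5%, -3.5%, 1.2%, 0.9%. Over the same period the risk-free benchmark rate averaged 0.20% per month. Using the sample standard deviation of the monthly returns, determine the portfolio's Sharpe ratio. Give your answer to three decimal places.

r̄ = (0.3 + 1.1 + 2.5 − 0.9 − 2.5 − 3.5 + 1.2 + 0.9) / 8 = -0.90 / 8 = -0.1125%
Sample std dev = √[29.0088 / 7] = 2.0357%
Sharpe = (r̄ − rf) / σ = (-0.1125 − 0.2) / 2.0357 = -0.3125 / 2.0357 = -0.1535

-0.154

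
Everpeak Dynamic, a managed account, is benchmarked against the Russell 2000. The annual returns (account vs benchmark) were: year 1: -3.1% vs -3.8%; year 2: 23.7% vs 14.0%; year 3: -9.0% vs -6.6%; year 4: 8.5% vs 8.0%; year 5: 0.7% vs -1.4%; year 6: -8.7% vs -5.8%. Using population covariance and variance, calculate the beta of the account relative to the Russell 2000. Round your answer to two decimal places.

1.46

r̄p = 2.0167%,  r̄m = 0.7333%
Cov = Σ(rp − r̄p)(rm − r̄m) / 6 = 85.2644
Var(rm) = Σ(rm − r̄m)² / 6 = 58.3956
β = Cov / Var = 85.2644 / 58.3956 = 1.4601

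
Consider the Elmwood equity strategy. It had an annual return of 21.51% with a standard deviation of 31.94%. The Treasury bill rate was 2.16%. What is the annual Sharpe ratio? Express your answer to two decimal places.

0.61

Sharpe = (Rp − Rf) / σp = (21.51% − 2.16%) / 31.94% = 19.35% / 31.94% = 0.6058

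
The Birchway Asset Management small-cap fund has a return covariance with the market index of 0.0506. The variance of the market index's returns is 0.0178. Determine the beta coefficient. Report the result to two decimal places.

β = Cov(Rp, Rm) / Var(Rm) = 0.0506 / 0.0178 = 2.8427

2.84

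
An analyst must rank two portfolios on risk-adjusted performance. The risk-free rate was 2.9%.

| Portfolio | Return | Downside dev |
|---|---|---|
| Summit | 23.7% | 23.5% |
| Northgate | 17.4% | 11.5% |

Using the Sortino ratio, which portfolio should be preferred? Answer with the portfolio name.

Northgate

Summit: Sortino ratio = (23.7% − 2.9%) / 23.5% = 0.885
Northgate: Sortino ratio = (17.4% − 2.9%) / 11.5% = 1.261
Highest: Northgate (1.261).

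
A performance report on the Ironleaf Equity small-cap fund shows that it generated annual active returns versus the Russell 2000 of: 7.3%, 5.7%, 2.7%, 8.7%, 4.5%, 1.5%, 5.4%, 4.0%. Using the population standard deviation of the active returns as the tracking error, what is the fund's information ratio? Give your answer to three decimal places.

r̄ = (7.3 + 5.7 + 2.7 + 8.7 + 4.5 + 1.5 + 5.4 + 4) / 8 = 4.9750%
Population σ = √[Σ(r − r̄)² / 8] = √[38.4150 / 8] = √4.8019 = 2.1913%
IR = r̄ / tracking error = 4.9750 / 2.1913 = 2.2703

2.270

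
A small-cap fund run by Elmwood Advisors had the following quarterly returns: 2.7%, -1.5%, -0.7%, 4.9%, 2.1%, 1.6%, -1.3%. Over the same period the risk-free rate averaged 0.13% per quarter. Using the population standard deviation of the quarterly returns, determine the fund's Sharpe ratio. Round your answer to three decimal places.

0.447

r̄ = (2.7 − 1.5 − 0.7 + 4.9 + 2.1 + 1.6 − 1.3) / 7 = 7.80 / 7 = 1.1143%
Σ(r − r̄)² = (2.7 − 1.1143)² + (-1.5 − 1.1143)² + (-0.7 − 1.1143)² + … = 34.0086
σ = √[34.0086 / 7] = 2.2042%
Sharpe = (r̄ − rf) / σ = (1.1143 − 0.13) / 2.2042 = 0.9843 / 2.2042 = 0.4466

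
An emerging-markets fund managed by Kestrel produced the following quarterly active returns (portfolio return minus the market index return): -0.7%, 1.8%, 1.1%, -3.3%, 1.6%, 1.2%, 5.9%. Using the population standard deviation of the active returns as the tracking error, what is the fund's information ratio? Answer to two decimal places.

r̄ = (-0.7 + 1.8 + 1.1 − 3.3 + 1.6 + 1.2 + 5.9) / 7 = 1.0857%
Σ(r − r̄)² = (-0.7 − 1.0857)² + (1.8 − 1.0857)² + … = 46.3886
σ = √[46.3886 / 7] = 2.5743%
IR = r̄ / tracking error = 1.0857 / 2.5743 = 0.4217

0.42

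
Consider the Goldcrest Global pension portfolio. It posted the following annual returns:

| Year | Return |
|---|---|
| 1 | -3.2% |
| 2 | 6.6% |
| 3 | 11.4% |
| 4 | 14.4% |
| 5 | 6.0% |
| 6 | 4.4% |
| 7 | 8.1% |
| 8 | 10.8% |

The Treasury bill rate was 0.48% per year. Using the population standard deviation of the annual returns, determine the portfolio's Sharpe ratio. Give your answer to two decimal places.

r̄ = (-3.2 + 6.6 + 11.4 + 14.4 + 6 + 4.4 + 8.1 + 10.8) / 8 = 58.50 / 8 = 7.3125%
Σ(r − r̄)² = (-3.2 − 7.3125)² + (6.6 − 7.3125)² + … = 200.9488
σ = √[200.9488 / 8] = 5.0118%
Sharpe = (r̄ − rf) / σ = (7.3125 − 0.48) / 5.0118 = 6.8325 / 5.0118 = 1.3633

1.36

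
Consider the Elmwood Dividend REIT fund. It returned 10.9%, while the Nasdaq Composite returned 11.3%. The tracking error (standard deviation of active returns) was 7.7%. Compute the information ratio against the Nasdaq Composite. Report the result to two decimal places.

IR = (Rp − Rb) / TE = (10.9% − 11.3%) / 7.7% = -0.40% / 7.7% = -0.0519

-0.05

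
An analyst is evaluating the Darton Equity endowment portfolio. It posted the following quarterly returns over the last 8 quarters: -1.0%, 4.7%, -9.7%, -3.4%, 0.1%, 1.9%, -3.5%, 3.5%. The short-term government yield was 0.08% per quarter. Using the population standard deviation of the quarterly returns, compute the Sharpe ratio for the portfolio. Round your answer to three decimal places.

r̄ = (-1 + 4.7 − 9.7 − 3.4 + 0.1 + 1.9 − 3.5 + 3.5) / 8 = -7.40 / 8 = -0.9250%
Population std dev = √[150.0150 / 8] = 4.3303%
Sharpe = (r̄ − rf) / σ = (-0.9250 − 0.08) / 4.3303 = -1.0050 / 4.3303 = -0.2321

-0.232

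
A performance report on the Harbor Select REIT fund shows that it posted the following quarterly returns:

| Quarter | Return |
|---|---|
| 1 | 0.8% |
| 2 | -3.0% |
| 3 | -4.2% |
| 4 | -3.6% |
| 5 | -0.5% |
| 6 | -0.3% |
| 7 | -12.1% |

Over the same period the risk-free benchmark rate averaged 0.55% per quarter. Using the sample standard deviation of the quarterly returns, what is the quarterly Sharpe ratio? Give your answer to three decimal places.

μ = (0.8 − 3 − 4.2 − 3.6 − 0.5 − 0.3 − 12.1) / 7 = -22.90 / 7 = -3.2714%
Sample σ = √[Σ(r − μ)² / 6] = √[112.0743 / 6] = √18.6791 = 4.3219%
Sharpe = (μ − rf) / σ = (-3.2714 − 0.55) / 4.3219 = -3.8214 / 4.3219 = -0.8842

-0.884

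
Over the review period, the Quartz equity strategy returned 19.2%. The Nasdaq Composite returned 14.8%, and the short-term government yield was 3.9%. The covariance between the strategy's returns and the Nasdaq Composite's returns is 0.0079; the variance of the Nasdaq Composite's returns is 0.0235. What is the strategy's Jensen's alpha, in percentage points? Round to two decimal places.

11.64

β = Cov / Var = 0.0079 / 0.0235 = 0.3362
E[R] = Rf + β(Rm − Rf) = 3.9% + 0.3362 × (14.8% − 3.9%) = 7.5646%
α = Rp − E[R] = 19.2% − 7.5646% = 11.6354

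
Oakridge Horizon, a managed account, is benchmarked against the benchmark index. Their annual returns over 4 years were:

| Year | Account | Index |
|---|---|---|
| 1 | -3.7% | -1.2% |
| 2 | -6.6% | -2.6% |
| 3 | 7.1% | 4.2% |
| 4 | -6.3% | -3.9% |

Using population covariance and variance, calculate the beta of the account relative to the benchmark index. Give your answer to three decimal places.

1.782

r̄p = -2.3750%,  r̄m = -0.8750%
Cov = Σ(rp − r̄p)(rm − r̄m) / 4 = 16.9194
Var(rm) = Σ(rm − r̄m)² / 4 = 9.4969
β = Cov / Var = 16.9194 / 9.4969 = 1.7816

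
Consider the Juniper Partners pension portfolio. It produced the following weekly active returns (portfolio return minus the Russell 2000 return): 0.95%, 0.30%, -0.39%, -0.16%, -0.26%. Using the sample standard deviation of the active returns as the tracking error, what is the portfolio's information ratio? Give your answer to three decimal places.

0.161

Mean return r̄ = 0.440 / 5 = 0.0880%
Sample σ = √[Σ(r − r̄)² / 4] = √[1.1991 / 4] = √0.2998 = 0.5475%
IR = r̄ / tracking error = 0.0880 / 0.5475 = 0.1607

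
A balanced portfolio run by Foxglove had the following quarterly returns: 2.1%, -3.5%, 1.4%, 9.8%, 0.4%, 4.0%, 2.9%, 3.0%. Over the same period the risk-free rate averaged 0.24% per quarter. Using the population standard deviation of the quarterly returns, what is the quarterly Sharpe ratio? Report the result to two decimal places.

Mean return r̄ = 20.10 / 8 = 2.5125%
Σ(r − r̄)² = (2.1 − 2.5125)² + (-3.5 − 2.5125)² + … = 97.7288
σ = √[97.7288 / 8] = 3.4952%
Sharpe = (r̄ − rf) / σ = (2.5125 − 0.24) / 3.4952 = 2.2725 / 3.4952 = 0.6502

0.65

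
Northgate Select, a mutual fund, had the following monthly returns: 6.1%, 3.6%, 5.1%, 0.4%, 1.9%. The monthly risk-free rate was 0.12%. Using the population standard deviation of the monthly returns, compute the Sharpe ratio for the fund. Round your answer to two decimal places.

Mean return μ = 17.10 / 5 = 3.4200%
Population σ = √[Σ(r − μ)² / 5] = √[21.4680 / 5] = √4.2936 = 2.0721%
Sharpe = (μ − rf) / σ = (3.4200 − 0.12) / 2.0721 = 3.3000 / 2.0721 = 1.5926

1.59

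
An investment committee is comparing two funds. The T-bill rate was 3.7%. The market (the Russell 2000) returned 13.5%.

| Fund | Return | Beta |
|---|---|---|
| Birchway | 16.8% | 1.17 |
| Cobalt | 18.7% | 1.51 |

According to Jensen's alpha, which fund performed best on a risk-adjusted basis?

Birchway

Birchway: α = 16.8% − [3.7% + 1.17 × (13.5% − 3.7%)] = 1.634
Cobalt: α = 18.7% − [3.7% + 1.51 × (13.5% − 3.7%)] = 0.202
Highest: Birchway (1.634).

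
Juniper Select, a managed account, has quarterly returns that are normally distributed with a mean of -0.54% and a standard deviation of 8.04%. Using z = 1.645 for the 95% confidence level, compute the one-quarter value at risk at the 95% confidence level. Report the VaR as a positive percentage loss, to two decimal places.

VaR (as % loss) = −(μ − z·σ) = −(-0.54% − 1.645 × 8.04%) = −(-13.7658%) = 13.7658%

13.77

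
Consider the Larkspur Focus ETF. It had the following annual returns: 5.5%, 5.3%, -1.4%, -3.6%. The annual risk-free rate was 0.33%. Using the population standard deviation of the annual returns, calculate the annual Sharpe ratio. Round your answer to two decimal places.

0.28

Mean return r̄ = 5.80 / 4 = 1.4500%
Σ(r − r̄)² = 64.8500; population σ = √(64.8500/4) = 4.0265%
Sharpe = (r̄ − rf) / σ = (1.4500 − 0.33) / 4.0265 = 1.1200 / 4.0265 = 0.2782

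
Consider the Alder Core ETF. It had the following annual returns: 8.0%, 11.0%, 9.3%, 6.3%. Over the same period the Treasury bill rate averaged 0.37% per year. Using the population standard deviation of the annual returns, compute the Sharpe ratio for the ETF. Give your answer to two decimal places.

r̄ = (8 + 11 + 9.3 + 6.3) / 4 = 8.6500%
Σ(r − r̄)² = (8 − 8.6500)² + (11 − 8.6500)² + … = 11.8900
σ = √[11.8900 / 4] = 1.7241%
Sharpe = (r̄ − rf) / σ = (8.6500 − 0.37) / 1.7241 = 8.2800 / 1.7241 = 4.8025

4.80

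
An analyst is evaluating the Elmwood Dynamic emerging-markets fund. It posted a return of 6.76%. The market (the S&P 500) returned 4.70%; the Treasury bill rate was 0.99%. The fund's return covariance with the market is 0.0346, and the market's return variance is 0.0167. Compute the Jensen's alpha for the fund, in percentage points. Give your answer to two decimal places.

β = Cov / Var = 0.0346 / 0.0167 = 2.0719
E[R] = Rf + β(Rm − Rf) = 0.99% + 2.0719 × (4.70% − 0.99%) = 8.6767%
α = Rp − E[R] = 6.76% − 8.6767% = -1.9167

-1.92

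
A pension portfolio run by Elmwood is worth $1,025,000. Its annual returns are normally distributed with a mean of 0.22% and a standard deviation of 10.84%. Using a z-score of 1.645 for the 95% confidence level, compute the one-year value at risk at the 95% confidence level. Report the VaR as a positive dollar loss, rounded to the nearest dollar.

$180,521

Return at the 95% tail: μ − z·σ = 0.22% − 1.645 × 10.84% = 0.22 − 17.8318 = -17.6118%
VaR = −(-17.6118%) × $1,025,000 = 17.6118% × $1,025,000 = $180,521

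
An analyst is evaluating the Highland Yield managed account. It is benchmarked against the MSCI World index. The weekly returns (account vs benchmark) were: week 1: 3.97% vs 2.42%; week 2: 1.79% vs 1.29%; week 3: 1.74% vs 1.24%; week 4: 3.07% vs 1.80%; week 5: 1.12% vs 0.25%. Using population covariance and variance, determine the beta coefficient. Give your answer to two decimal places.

1.37

r̄p = 2.3380%,  r̄m = 1.4000%
Cov = Σ(rp − r̄p)(rm − r̄m) / 5 = 0.7028
Var(rm) = Σ(rm − r̄m)² / 5 = 0.5121
β = Cov / Var = 0.7028 / 0.5121 = 1.3724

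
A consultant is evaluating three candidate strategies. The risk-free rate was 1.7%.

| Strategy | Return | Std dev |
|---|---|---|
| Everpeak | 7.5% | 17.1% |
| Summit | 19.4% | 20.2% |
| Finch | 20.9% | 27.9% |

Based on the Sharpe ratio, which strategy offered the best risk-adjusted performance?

Everpeak: Sharpe ratio = (7.5% − 1.7%) / 17.1% = 0.339
Summit: Sharpe ratio = (19.4% − 1.7%) / 20.2% = 0.876
Finch: Sharpe ratio = (20.9% − 1.7%) / 27.9% = 0.688
Highest: Summit (0.876).

Summit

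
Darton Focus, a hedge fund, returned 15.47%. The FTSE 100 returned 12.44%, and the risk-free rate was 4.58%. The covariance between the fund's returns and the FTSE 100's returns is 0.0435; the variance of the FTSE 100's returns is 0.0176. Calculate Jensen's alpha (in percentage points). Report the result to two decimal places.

β = Cov / Var = 0.0435 / 0.0176 = 2.4716
E[R] = Rf + β(Rm − Rf) = 4.58% + 2.4716 × (12.44% − 4.58%) = 24.0068%
α = Rp − E[R] = 15.47% − 24.0068% = -8.5368

-8.54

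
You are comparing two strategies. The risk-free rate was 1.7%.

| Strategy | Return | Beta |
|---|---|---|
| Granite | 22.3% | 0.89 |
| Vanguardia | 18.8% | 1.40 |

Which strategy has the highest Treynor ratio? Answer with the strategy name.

Granite: Treynor = (22.3% − 1.7%) / 0.89 = 23.146
Vanguardia: Treynor = (18.8% − 1.7%) / 1.40 = 12.214
Highest: Granite (23.146).

Granite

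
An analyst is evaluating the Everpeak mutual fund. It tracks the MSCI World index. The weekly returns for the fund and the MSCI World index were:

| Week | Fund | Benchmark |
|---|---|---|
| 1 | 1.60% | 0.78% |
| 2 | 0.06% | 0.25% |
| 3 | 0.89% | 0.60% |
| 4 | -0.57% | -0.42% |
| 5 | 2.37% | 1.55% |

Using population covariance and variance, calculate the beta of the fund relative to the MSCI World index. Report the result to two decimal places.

1.59

r̄p = 0.8700%,  r̄m = 0.5520%
Cov = Σ(rp − r̄p)(rm − r̄m) / 5 = 0.6617
Var(rm) = Σ(rm − r̄m)² / 5 = 0.4173
β = Cov / Var = 0.6617 / 0.4173 = 1.5857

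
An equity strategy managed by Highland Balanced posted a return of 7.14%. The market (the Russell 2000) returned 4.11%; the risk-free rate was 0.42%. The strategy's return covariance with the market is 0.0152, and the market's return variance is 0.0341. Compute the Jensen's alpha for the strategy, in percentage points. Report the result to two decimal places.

β = Cov / Var = 0.0152 / 0.0341 = 0.4457
E[R] = Rf + β(Rm − Rf) = 0.42% + 0.4457 × (4.11% − 0.42%) = 2.0646%
α = Rp − E[R] = 7.14% − 2.0646% = 5.0754

5.08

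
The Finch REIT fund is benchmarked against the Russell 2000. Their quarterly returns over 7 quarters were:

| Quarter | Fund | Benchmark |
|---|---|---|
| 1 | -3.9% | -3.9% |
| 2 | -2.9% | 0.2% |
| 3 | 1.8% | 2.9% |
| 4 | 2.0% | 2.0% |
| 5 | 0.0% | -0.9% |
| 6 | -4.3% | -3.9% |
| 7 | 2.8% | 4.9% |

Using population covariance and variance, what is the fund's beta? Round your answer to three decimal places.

r̄p = -0.6429%,  r̄m = 0.1857%
Cov = Σ(rp − r̄p)(rm − r̄m) / 7 = 7.8822
Var(rm) = Σ(rm − r̄m)² / 7 = 9.6355
β = Cov / Var = 7.8822 / 9.6355 = 0.8180

0.818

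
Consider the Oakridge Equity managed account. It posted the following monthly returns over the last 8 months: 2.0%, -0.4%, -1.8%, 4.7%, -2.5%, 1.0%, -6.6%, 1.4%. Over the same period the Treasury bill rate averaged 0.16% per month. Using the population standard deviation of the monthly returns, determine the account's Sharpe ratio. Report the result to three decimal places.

r̄ = (2 − 0.4 − 1.8 + 4.7 − 2.5 + 1 − 6.6 + 1.4) / 8 = -2.20 / 8 = -0.2750%
Σ(r − r̄)² = (2 − (-0.2750))² + (-0.4 − (-0.2750))² + (-1.8 − (-0.2750))² + … = 81.6550
population σ = √(81.6550 / 8) = √10.2069 = 3.1948%
Sharpe = (r̄ − rf) / σ = (-0.2750 − 0.16) / 3.1948 = -0.4350 / 3.1948 = -0.1362

-0.136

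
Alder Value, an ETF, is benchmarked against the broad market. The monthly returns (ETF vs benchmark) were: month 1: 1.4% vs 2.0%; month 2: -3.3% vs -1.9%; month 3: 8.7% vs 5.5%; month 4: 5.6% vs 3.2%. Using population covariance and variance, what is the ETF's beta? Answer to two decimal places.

1.65

r̄p = 3.1000%,  r̄m = 2.2000%
Cov = Σ(rp − r̄p)(rm − r̄m) / 4 = 11.8900
Var(rm) = Σ(rm − r̄m)² / 4 = 7.1850
β = Cov / Var = 11.8900 / 7.1850 = 1.6548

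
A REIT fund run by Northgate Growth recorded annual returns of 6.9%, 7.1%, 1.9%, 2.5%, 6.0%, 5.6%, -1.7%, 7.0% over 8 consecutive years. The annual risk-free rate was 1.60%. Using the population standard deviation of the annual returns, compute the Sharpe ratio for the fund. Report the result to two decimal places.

Mean return r̄ = 35.30 / 8 = 4.4125%
Population σ = √[Σ(r − r̄)² / 8] = √[71.3688 / 8] = √8.9211 = 2.9868%
Sharpe = (r̄ − rf) / σ = (4.4125 − 1.6) / 2.9868 = 2.8125 / 2.9868 = 0.9416

0.94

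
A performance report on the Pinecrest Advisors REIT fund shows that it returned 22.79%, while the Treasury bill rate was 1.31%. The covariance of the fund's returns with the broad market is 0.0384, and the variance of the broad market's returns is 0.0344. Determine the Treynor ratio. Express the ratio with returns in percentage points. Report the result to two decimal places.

19.24

β = Cov / Var = 0.0384 / 0.0344 = 1.1163
Treynor = (Rp − Rf) / β = (22.79% − 1.31%) / 1.1163 = 21.48 / 1.1163 = 19.2421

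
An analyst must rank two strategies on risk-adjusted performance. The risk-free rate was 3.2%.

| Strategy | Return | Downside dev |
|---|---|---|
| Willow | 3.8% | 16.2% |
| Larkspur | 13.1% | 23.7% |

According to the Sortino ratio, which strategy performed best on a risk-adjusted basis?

Larkspur

Willow: Sortino ratio = (3.8% − 3.2%) / 16.2% = 0.037
Larkspur: Sortino ratio = (13.1% − 3.2%) / 23.7% = 0.418
Highest: Larkspur (0.418).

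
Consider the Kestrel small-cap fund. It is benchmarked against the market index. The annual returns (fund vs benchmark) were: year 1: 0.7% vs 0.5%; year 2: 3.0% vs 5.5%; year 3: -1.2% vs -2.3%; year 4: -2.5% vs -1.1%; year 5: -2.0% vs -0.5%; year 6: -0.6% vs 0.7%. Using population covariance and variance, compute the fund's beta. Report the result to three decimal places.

r̄p = -0.4333%,  r̄m = 0.4667%
Cov = Σ(rp − r̄p)(rm − r̄m) / 6 = 4.0256
Var(rm) = Σ(rm − r̄m)² / 6 = 6.0722
β = Cov / Var = 4.0256 / 6.0722 = 0.6630

0.663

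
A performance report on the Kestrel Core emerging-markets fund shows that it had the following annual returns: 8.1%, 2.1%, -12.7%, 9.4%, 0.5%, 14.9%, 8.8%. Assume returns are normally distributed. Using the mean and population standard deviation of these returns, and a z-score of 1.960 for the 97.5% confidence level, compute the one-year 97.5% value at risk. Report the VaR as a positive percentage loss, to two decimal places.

μ = (8.1 + 2.1 − 12.7 + 9.4 + 0.5 + 14.9 + 8.8) / 7 = 31.10 / 7 = 4.4429%
Σ(r − μ)² = (8.1 − 4.4429)² + (2.1 − 4.4429)² + (-12.7 − 4.4429)² + … = 481.1971
population σ = √(481.1971 / 7) = √68.7424 = 8.2911%
VaR = −(μ − z·σ) = −(4.4429 − 1.960 × 8.2911) = −(-11.8077) = 11.8077%

11.81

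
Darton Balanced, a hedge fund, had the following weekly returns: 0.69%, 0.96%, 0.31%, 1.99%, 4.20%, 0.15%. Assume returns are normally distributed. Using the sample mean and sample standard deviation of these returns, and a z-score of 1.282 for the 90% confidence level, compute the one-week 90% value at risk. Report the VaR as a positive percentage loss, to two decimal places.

0.57

r̄ = (0.69 + 0.96 + 0.31 + 1.99 + 4.2 + 0.15) / 6 = 8.300 / 6 = 1.3833%
Σ(r − r̄)² = (0.69 − 1.3833)² + (0.96 − 1.3833)² + (0.31 − 1.3833)² + … = 11.6347
sample σ = √(11.6347 / 5) = √2.3269 = 1.5254%
VaR = −(r̄ − z·σ) = −(1.3833 − 1.282 × 1.5254) = −(-0.5723) = 0.5723%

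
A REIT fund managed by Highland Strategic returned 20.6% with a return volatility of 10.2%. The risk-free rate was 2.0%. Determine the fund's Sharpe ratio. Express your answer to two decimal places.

Sharpe = (Rp − Rf) / σp = (20.6% − 2.0%) / 10.2% = 18.60% / 10.2% = 1.8235

1.82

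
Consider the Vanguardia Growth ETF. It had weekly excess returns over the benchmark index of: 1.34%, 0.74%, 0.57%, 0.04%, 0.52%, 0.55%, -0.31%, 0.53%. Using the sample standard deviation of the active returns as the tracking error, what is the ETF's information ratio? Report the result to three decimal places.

Mean return r̄ = 3.980 / 8 = 0.4975%
Σ(r − r̄)² = (1.34 − 0.4975)² + (0.74 − 0.4975)² + … = 1.6396
sample σ = √(1.6396 / 7) = √0.2342 = 0.4839%
IR = r̄ / tracking error = 0.4975 / 0.4839 = 1.0281

1.028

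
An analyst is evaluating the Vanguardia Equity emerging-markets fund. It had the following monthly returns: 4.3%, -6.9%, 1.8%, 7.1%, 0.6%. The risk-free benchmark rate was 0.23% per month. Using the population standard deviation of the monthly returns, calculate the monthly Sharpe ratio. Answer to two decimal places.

0.24

r̄ = (4.3 − 6.9 + 1.8 + 7.1 + 0.6) / 5 = 6.90 / 5 = 1.3800%
Population std dev = √[110.5880 / 5] = 4.7029%
Sharpe = (r̄ − rf) / σ = (1.3800 − 0.23) / 4.7029 = 1.1500 / 4.7029 = 0.2445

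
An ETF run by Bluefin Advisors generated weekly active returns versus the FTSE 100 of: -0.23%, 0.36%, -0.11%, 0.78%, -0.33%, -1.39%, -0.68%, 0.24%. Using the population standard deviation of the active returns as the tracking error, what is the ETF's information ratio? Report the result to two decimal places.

-0.27

r̄ = (-0.23 + 0.36 − 0.11 + 0.78 − 0.33 − 1.39 − 0.68 + 0.24) / 8 = -0.1700%
Σ(r − r̄)² = (-0.23 − (-0.1700))² + (0.36 − (-0.1700))² + … = 3.1328
population σ = √(3.1328 / 8) = √0.3916 = 0.6258%
IR = r̄ / tracking error = -0.1700 / 0.6258 = -0.2717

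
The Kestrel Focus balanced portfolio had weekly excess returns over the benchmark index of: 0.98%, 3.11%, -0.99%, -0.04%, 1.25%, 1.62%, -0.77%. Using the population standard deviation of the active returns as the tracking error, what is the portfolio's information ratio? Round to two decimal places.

0.55

r̄ = (0.98 + 3.11 − 0.99 − 0.04 + 1.25 + 1.62 − 0.77) / 7 = 0.7371%
Σ(r − r̄)² = (0.98 − 0.7371)² + (3.11 − 0.7371)² + (-0.99 − 0.7371)² + … = 12.5903
population σ = √(12.5903 / 7) = √1.7986 = 1.3411%
IR = r̄ / tracking error = 0.7371 / 1.3411 = 0.5496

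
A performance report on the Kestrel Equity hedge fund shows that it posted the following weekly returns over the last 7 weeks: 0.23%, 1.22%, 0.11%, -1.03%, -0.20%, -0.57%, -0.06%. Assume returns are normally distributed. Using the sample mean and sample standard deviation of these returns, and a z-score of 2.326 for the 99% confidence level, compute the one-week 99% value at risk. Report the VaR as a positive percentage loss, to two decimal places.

1.68

r̄ = (0.23 + 1.22 + 0.11 − 1.03 − 0.2 − 0.57 − 0.06) / 7 = -0.0429%
Sample σ = √[Σ(r − r̄)² / 6] = √[2.9699 / 6] = √0.4950 = 0.7036%
VaR = −(r̄ − z·σ) = −(-0.0429 − 2.326 × 0.7036) = −(-1.6795) = 1.6795%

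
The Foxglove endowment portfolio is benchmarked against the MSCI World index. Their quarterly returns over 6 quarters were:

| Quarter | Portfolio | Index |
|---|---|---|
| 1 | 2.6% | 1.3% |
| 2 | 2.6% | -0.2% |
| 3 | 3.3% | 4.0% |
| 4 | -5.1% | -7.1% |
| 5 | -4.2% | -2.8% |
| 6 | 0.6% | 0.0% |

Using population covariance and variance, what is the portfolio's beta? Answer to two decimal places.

0.89

r̄p = -0.0333%,  r̄m = -0.8000%
Cov = Σ(rp − r̄p)(rm − r̄m) / 6 = 10.6450
Var(rm) = Σ(rm − r̄m)² / 6 = 12.0233
β = Cov / Var = 10.6450 / 12.0233 = 0.8854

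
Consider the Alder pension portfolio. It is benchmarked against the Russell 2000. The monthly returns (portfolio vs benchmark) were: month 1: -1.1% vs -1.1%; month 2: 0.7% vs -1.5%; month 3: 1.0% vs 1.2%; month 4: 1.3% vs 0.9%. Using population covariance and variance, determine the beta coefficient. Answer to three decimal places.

0.490

r̄p = 0.4750%,  r̄m = -0.1250%
Cov = Σ(rp − r̄p)(rm − r̄m) / 4 = 0.6919
Var(rm) = Σ(rm − r̄m)² / 4 = 1.4119
β = Cov / Var = 0.6919 / 1.4119 = 0.4900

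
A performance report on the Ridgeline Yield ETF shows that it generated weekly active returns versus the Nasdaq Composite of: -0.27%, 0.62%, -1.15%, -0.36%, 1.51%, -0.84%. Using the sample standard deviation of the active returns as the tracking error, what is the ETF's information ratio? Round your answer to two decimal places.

-0.08

r̄ = (-0.27 + 0.62 − 1.15 − 0.36 + 1.51 − 0.84) / 6 = -0.490 / 6 = -0.0817%
Σ(r − r̄)² = (-0.27 − (-0.0817))² + (0.62 − (-0.0817))² + … = 4.8551
sample σ = √(4.8551 / 5) = √0.9710 = 0.9854%
IR = r̄ / tracking error = -0.0817 / 0.9854 = -0.0829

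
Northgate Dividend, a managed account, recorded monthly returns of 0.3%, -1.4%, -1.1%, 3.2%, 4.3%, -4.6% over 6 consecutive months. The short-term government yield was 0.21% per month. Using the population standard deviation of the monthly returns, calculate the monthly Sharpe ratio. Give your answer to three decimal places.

-0.031

r̄ = (0.3 − 1.4 − 1.1 + 3.2 + 4.3 − 4.6) / 6 = 0.1167%
Σ(r − r̄)² = (0.3 − 0.1167)² + (-1.4 − 0.1167)² + (-1.1 − 0.1167)² + … = 53.0683
population σ = √(53.0683 / 6) = √8.8447 = 2.9740%
Sharpe = (r̄ − rf) / σ = (0.1167 − 0.21) / 2.9740 = -0.0933 / 2.9740 = -0.0314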